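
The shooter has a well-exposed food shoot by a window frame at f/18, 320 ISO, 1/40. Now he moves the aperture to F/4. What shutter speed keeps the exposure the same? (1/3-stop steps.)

1/800s

Aperture: f/18 → f/16 → f/14 → f/13 → f/11 → f/10 → f/9 → f/8 → f/7.1 → f/6.3 → f/5.6 → f/5 → f/4.5 → f/4 — 4 1/3 stops opened up (brighter).
Need 4 1/3 stops darker from the shutter speed: 1/40 → 1/50 → 1/60 → 1/80 → 1/100 → 1/125 → 1/160 → 1/200 → 1/250 → 1/320 → 1/400 → 1/500 → 1/640 → 1/800.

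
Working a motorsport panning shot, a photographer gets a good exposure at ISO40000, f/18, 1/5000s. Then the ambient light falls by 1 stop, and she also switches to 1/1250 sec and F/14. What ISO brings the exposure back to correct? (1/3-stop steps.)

Scene light: 1 stop darker.
Shutter speed: 1/5000 → 1/4000 → 1/3200 → 1/2500 → 1/2000 → 1/1600 → 1/1250 — 2 stops slower (brighter).
Aperture: f/18 → f/16 → f/14 — 2/3 stop larger aperture (brighter).
Net so far: 1 2/3 stops brighter. ISO: 40000 → 32000 → 25600 → 20000 → 16000 → 12800.

ISO 12800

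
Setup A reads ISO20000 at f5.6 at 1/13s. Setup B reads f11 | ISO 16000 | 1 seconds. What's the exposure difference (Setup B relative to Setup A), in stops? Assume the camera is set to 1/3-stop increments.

1 1/3 stops brighter

Aperture: f/5.6 → f/6.3 → f/7.1 → f/8 → f/9 → f/10 → f/11 — 2 stops smaller aperture (darker).
Shutter speed: 1/13 → 1/10 → 1/8 → 1/6 → 1/5 → 1/4 → 0.3 → 0.4 → 0.5 → 0.6 → 0.8 → 1 — 3 2/3 stops longer (brighter).
ISO: 20000 → 16000 — 1/3 stop lower (darker).
Net: −2 +3 2/3 −1/3 = +1 1/3 stops.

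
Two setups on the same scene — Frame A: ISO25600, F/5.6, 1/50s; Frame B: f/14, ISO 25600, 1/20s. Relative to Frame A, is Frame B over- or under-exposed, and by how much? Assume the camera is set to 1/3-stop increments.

Aperture: f/5.6 → f/6.3 → f/7.1 → f/8 → f/9 → f/10 → f/11 → f/13 → f/14 — 2 2/3 stops narrower (darker).
Shutter speed: 1/50 → 1/40 → 1/30 → 1/25 → 1/20 — 1 1/3 stops longer (brighter).
ISO: unchanged.
Net: −2 2/3 +1 1/3 = −1 1/3 stops.

1 1/3 stops darker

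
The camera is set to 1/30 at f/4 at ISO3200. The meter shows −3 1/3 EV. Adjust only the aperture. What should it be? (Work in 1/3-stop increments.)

f/1.2

Underexposed by 3 1/3 stops → need 3 1/3 stops brighter.
Aperture: f/4 → f/3.5 → f/3.2 → f/2.8 → f/2.5 → f/2.2 → f/2 → f/1.8 → f/1.6 → f/1.4 → f/1.2.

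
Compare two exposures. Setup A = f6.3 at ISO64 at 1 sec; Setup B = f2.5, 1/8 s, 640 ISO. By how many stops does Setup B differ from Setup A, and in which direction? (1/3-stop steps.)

3 stops brighter

Aperture: f/6.3 → f/5.6 → f/5 → f/4.5 → f/4 → f/3.5 → f/3.2 → f/2.8 → f/2.5 — 2 2/3 stops opened up (brighter).
Shutter speed: 1 → 0.8 → 0.6 → 0.5 → 0.4 → 0.3 → 1/4 → 1/5 → 1/6 → 1/8 — 3 stops faster (darker).
ISO: 64 → 80 → 100 → 125 → 160 → 200 → 250 → 320 → 400 → 500 → 640 — 3 1/3 stops raised (brighter).
Net: +2 2/3 −3 +3 1/3 = +3 stops.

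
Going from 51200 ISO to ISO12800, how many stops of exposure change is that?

2 stops

51200 → 25600 → 12800 — count the steps: 2 stops.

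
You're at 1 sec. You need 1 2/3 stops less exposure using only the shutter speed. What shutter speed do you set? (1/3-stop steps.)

0.3 s

Shutter speed: 1 → 0.8 → 0.6 → 0.5 → 0.4 → 0.3 — 1 2/3 stops faster (darker).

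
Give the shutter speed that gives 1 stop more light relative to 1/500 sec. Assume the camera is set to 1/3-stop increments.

1/250s

Shutter speed: 1/500 → 1/400 → 1/320 → 1/250 — 1 stop slower (brighter).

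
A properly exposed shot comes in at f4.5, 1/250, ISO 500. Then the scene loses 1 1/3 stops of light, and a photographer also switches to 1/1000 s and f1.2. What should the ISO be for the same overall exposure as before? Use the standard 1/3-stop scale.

ISO 400

Scene light: 1 1/3 stops darker.
Shutter speed: 1/250 → 1/320 → 1/400 → 1/500 → 1/640 → 1/800 → 1/1000 — 2 stops faster (darker).
Aperture: f/4.5 → f/4 → f/3.5 → f/3.2 → f/2.8 → f/2.5 → f/2.2 → f/2 → f/1.8 → f/1.6 → f/1.4 → f/1.2 — 3 2/3 stops larger aperture (brighter).
Net so far: 1/3 stop brighter. ISO: 500 → 400.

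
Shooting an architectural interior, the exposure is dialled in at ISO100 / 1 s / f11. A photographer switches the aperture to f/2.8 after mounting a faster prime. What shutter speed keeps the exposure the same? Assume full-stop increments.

1/15s

Aperture: f/11 → f/8 → f/5.6 → f/4 → f/2.8 — 4 stops opened up (brighter).
Need 4 stops darker from the shutter speed: 1 → 1/2 → 1/4 → 1/8 → 1/15.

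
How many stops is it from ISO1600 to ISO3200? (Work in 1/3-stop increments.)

1 stop

1600 → 2000 → 2500 → 3200 — count the steps: 3 third-stops = 1 stop.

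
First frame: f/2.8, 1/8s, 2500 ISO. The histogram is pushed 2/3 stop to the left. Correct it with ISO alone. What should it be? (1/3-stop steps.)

Underexposed by 2/3 stop → need 2/3 stop brighter.
ISO: 2500 → 3200 → 4000.

ISO 4000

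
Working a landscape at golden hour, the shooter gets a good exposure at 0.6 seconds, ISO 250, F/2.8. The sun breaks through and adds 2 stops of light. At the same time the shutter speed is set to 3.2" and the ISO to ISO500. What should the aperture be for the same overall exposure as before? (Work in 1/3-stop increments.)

f/18

Scene light: 2 stops brighter.
Shutter speed: 0.6 → 0.8 → 1 → 1.3 → 1.6 → 2 → 2.5 → 3.2 — 2 1/3 stops slower (brighter).
ISO: 250 → 320 → 400 → 500 — 1 stop higher (brighter).
Net so far: 5 1/3 stops brighter. Aperture: f/2.8 → f/3.2 → f/3.5 → f/4 → f/4.5 → f/5 → f/5.6 → f/6.3 → f/7.1 → f/8 → f/9 → f/10 → f/11 → f/13 → f/14 → f/16 → f/18.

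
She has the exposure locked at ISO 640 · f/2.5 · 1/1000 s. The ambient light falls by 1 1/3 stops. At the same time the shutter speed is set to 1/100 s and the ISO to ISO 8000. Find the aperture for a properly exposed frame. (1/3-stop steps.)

f/18

Scene light: 1 1/3 stops darker.
Shutter speed: 1/1000 → 1/800 → 1/640 → 1/500 → 1/400 → 1/320 → 1/250 → 1/200 → 1/160 → 1/125 → 1/100 — 3 1/3 stops slower (brighter).
ISO: 640 → 800 → 1000 → 1250 → 1600 → 2000 → 2500 → 3200 → 4000 → 5000 → 6400 → 8000 — 3 2/3 stops higher (brighter).
Net so far: 5 2/3 stops brighter. Aperture: f/2.5 → f/2.8 → f/3.2 → f/3.5 → f/4 → f/4.5 → f/5 → f/5.6 → f/6.3 → f/7.1 → f/8 → f/9 → f/10 → f/11 → f/13 → f/14 → f/16 → f/18.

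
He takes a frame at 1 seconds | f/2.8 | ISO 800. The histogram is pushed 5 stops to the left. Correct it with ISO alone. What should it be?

ISO 25600

Underexposed by 5 stops → need 5 stops brighter.
ISO: 800 → 1600 → 3200 → 6400 → 12800 → 25600.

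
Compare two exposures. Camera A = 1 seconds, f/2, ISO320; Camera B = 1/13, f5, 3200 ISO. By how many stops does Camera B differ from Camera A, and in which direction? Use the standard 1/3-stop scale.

3 stops darker

Aperture: f/2 → f/2.2 → f/2.5 → f/2.8 → f/3.2 → f/3.5 → f/4 → f/4.5 → f/5 — 2 2/3 stops stopped down (darker).
Shutter speed: 1 → 0.8 → 0.6 → 0.5 → 0.4 → 0.3 → 1/4 → 1/5 → 1/6 → 1/8 → 1/10 → 1/13 — 3 2/3 stops shorter (darker).
ISO: 320 → 400 → 500 → 640 → 800 → 1000 → 1250 → 1600 → 2000 → 2500 → 3200 — 3 1/3 stops higher (brighter).
Net: −2 2/3 −3 2/3 +3 1/3 = −3 stops.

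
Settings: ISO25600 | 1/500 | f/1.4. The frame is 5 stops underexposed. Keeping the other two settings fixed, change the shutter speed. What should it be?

Underexposed by 5 stops → need 5 stops brighter.
Shutter speed: 1/500 → 1/250 → 1/125 → 1/60 → 1/30 → 1/15.

1/15s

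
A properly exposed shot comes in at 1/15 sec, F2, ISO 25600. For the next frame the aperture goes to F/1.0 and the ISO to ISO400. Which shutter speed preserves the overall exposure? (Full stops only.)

Aperture: f/2 → f/1.4 → f/1.0 — 2 stops larger aperture (brighter).
ISO: 25600 → 12800 → 6400 → 3200 → 1600 → 800 → 400 — 6 stops dropped (darker).
Net change so far: 4 stops darker. Offset with the shutter speed: 1/15 → 1/8 → 1/4 → 1/2 → 1.

1 s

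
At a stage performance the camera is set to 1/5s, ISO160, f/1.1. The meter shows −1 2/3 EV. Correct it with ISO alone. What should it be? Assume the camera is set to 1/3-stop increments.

Underexposed by 1 2/3 stops → need 1 2/3 stops brighter.
ISO: 160 → 200 → 250 → 320 → 400 → 500.

ISO 500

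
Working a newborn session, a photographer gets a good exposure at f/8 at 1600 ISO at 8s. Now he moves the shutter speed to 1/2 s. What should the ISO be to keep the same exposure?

Shutter speed: 8 → 4 → 2 → 1 → 1/2 — 4 stops faster (darker).
Need 4 stops brighter from the ISO: 1600 → 3200 → 6400 → 12800 → 25600.

ISO 25600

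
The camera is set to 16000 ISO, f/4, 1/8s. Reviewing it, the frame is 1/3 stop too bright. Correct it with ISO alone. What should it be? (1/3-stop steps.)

ISO 12800

Overexposed by 1/3 stop → need 1/3 stop darker.
ISO: 16000 → 12800.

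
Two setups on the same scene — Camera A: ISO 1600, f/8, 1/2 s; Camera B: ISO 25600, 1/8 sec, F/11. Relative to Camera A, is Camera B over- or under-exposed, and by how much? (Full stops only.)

Aperture: f/8 → f/11 — 1 stop stopped down (darker).
Shutter speed: 1/2 → 1/4 → 1/8 — 2 stops shorter (darker).
ISO: 1600 → 3200 → 6400 → 12800 → 25600 — 4 stops higher (brighter).
Net: −1 −2 +4 = +1 stop.

1 stop brighter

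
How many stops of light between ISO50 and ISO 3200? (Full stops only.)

6 stops

50 → 100 → 200 → 400 → 800 → 1600 → 3200 — count the steps: 6 stops.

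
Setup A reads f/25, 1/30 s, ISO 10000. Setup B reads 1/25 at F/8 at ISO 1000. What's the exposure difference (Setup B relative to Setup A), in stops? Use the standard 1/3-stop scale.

Aperture: f/25 → f/22 → f/20 → f/18 → f/16 → f/14 → f/13 → f/11 → f/10 → f/9 → f/8 — 3 1/3 stops wider (brighter).
Shutter speed: 1/30 → 1/25 — 1/3 stop longer (brighter).
ISO: 10000 → 8000 → 6400 → 5000 → 4000 → 3200 → 2500 → 2000 → 1600 → 1250 → 1000 — 3 1/3 stops dropped (darker).
Net: +3 1/3 +1/3 −3 1/3 = +1/3 stops.

1/3 stop brighter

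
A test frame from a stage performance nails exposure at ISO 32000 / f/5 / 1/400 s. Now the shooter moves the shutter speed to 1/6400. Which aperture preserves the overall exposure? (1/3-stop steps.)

Shutter speed: 1/400 → 1/500 → 1/640 → 1/800 → 1/1000 → 1/1250 → 1/1600 → 1/2000 → 1/2500 → 1/3200 → 1/4000 → 1/5000 → 1/6400 — 4 stops faster (darker).
Need 4 stops brighter from the aperture: f/5 → f/4.5 → f/4 → f/3.5 → f/3.2 → f/2.8 → f/2.5 → f/2.2 → f/2 → f/1.8 → f/1.6 → f/1.4 → f/1.2.

f/1.2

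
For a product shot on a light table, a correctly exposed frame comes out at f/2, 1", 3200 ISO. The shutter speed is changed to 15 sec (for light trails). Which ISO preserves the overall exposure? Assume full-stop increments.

ISO 200

Shutter speed: 1 → 2 → 4 → 8 → 15 — 4 stops longer (brighter).
Need 4 stops darker from the ISO: 3200 → 1600 → 800 → 400 → 200.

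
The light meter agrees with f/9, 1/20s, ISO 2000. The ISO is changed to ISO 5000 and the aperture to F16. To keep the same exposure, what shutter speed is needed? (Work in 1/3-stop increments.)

ISO: 2000 → 2500 → 3200 → 4000 → 5000 — 1 1/3 stops raised (brighter).
Aperture: f/9 → f/10 → f/11 → f/13 → f/14 → f/16 — 1 2/3 stops stopped down (darker).
Net change so far: 1/3 stop darker. Offset with the shutter speed: 1/20 → 1/15.

1/15s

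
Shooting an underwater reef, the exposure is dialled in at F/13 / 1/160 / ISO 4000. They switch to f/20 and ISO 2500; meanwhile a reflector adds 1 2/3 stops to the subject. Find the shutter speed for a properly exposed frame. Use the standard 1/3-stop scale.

1/125s

Scene light: 1 2/3 stops brighter.
Aperture: f/13 → f/14 → f/16 → f/18 → f/20 — 1 1/3 stops stopped down (darker).
ISO: 4000 → 3200 → 2500 — 2/3 stop dropped (darker).
Net so far: 1/3 stop darker. Shutter speed: 1/160 → 1/125.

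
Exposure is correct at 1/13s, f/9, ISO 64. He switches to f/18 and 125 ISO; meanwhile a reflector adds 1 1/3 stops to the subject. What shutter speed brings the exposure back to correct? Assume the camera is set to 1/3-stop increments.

Scene light: 1 1/3 stops brighter.
Aperture: f/9 → f/10 → f/11 → f/13 → f/14 → f/16 → f/18 — 2 stops stopped down (darker).
ISO: 64 → 80 → 100 → 125 — 1 stop higher (brighter).
Net so far: 1/3 stop brighter. Shutter speed: 1/13 → 1/15.

1/15s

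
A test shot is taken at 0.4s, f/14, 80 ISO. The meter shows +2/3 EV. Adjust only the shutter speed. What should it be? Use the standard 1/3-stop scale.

Overexposed by 2/3 stop → need 2/3 stop darker.
Shutter speed: 0.4 → 0.3 → 1/4.

1/4s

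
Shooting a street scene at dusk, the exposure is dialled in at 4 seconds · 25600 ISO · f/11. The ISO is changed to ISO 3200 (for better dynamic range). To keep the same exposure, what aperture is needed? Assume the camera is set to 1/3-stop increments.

f/4

ISO: 25600 → 20000 → 16000 → 12800 → 10000 → 8000 → 6400 → 5000 → 4000 → 3200 — 3 stops lower (darker).
Need 3 stops brighter from the aperture: f/11 → f/10 → f/9 → f/8 → f/7.1 → f/6.3 → f/5.6 → f/5 → f/4.5 → f/4.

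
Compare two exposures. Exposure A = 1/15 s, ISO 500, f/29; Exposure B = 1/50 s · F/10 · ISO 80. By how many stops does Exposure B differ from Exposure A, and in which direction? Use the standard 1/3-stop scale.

1 1/3 stops darker

Aperture: f/29 → f/25 → f/22 → f/20 → f/18 → f/16 → f/14 → f/13 → f/11 → f/10 — 3 stops larger aperture (brighter).
Shutter speed: 1/15 → 1/20 → 1/25 → 1/30 → 1/40 → 1/50 — 1 2/3 stops faster (darker).
ISO: 500 → 400 → 320 → 250 → 200 → 160 → 125 → 100 → 80 — 2 2/3 stops lower (darker).
Net: +3 −1 2/3 −2 2/3 = −1 1/3 stops.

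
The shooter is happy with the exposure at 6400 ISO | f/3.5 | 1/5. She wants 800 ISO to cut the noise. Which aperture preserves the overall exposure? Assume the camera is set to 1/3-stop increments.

f/1.2

ISO: 6400 → 5000 → 4000 → 3200 → 2500 → 2000 → 1600 → 1250 → 1000 → 800 — 3 stops dropped (darker).
Need 3 stops brighter from the aperture: f/3.5 → f/3.2 → f/2.8 → f/2.5 → f/2.2 → f/2 → f/1.8 → f/1.6 → f/1.4 → f/1.2.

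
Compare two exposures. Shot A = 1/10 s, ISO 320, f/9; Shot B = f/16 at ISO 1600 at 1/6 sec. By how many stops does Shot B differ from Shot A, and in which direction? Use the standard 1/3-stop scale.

1 1/3 stops brighter

Aperture: f/9 → f/10 → f/11 → f/13 → f/14 → f/16 — 1 2/3 stops stopped down (darker).
Shutter speed: 1/10 → 1/8 → 1/6 — 2/3 stop slower (brighter).
ISO: 320 → 400 → 500 → 640 → 800 → 1000 → 1250 → 1600 — 2 1/3 stops higher (brighter).
Net: −1 2/3 +2/3 +2 1/3 = +1 1/3 stops.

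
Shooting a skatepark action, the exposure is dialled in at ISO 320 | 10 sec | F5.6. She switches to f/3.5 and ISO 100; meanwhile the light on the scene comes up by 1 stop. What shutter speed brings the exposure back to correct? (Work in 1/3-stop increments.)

Scene light: 1 stop brighter.
Aperture: f/5.6 → f/5 → f/4.5 → f/4 → f/3.5 — 1 1/3 stops wider (brighter).
ISO: 320 → 250 → 200 → 160 → 125 → 100 — 1 2/3 stops lower (darker).
Net so far: 2/3 stop brighter. Shutter speed: 10 → 8 → 6.

6 s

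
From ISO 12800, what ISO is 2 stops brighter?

ISO: 12800 → 25600 → 51200 — 2 stops raised (brighter).

ISO 51200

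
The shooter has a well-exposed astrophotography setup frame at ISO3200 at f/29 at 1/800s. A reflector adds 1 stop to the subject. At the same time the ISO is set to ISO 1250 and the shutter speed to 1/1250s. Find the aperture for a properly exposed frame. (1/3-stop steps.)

Scene light: 1 stop brighter.
ISO: 3200 → 2500 → 2000 → 1600 → 1250 — 1 1/3 stops dropped (darker).
Shutter speed: 1/800 → 1/1000 → 1/1250 — 2/3 stop shorter (darker).
Net so far: 1 stop darker. Aperture: f/29 → f/25 → f/22 → f/20.

f/20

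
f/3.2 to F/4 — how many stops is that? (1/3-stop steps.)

f/3.2 → f/3.5 → f/4 — count the steps: 2 third-stops = 2/3 stop.

2/3 stop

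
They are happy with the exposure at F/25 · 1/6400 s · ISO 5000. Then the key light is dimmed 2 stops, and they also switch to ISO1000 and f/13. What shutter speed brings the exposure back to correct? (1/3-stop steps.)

Scene light: 2 stops darker.
ISO: 5000 → 4000 → 3200 → 2500 → 2000 → 1600 → 1250 → 1000 — 2 1/3 stops lower (darker).
Aperture: f/25 → f/22 → f/20 → f/18 → f/16 → f/14 → f/13 — 2 stops wider (brighter).
Net so far: 2 1/3 stops darker. Shutter speed: 1/6400 → 1/5000 → 1/4000 → 1/3200 → 1/2500 → 1/2000 → 1/1600 → 1/1250.

1/1250s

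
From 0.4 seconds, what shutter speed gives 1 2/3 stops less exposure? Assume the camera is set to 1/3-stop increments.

Shutter speed: 0.4 → 0.3 → 1/4 → 1/5 → 1/6 → 1/8 — 1 2/3 stops shorter (darker).

1/8s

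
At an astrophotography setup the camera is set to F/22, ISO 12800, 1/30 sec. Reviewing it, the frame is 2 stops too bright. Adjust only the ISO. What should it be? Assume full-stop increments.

Overexposed by 2 stops → need 2 stops darker.
ISO: 12800 → 6400 → 3200.

ISO 3200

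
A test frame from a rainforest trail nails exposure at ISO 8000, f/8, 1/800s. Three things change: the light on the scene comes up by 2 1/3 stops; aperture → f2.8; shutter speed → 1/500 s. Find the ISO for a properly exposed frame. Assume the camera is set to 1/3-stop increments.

Scene light: 2 1/3 stops brighter.
Aperture: f/8 → f/7.1 → f/6.3 → f/5.6 → f/5 → f/4.5 → f/4 → f/3.5 → f/3.2 → f/2.8 — 3 stops opened up (brighter).
Shutter speed: 1/800 → 1/640 → 1/500 — 2/3 stop slower (brighter).
Net so far: 6 stops brighter. ISO: 8000 → 6400 → 5000 → 4000 → 3200 → 2500 → 2000 → 1600 → 1250 → 1000 → 800 → 640 → 500 → 400 → 320 → 250 → 200 → 160 → 125.

ISO 125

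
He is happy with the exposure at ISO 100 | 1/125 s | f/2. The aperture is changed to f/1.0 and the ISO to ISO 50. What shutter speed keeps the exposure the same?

1/250s

Aperture: f/2 → f/1.4 → f/1.0 — 2 stops opened up (brighter).
ISO: 100 → 50 — 1 stop dropped (darker).
Net change so far: 1 stop brighter. Offset with the shutter speed: 1/125 → 1/250.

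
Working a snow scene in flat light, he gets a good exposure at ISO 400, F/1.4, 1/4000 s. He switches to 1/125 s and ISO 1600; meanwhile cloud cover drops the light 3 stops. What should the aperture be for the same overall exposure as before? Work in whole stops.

f/5.6

Scene light: 3 stops darker.
Shutter speed: 1/4000 → 1/2000 → 1/1000 → 1/500 → 1/250 → 1/125 — 5 stops longer (brighter).
ISO: 400 → 800 → 1600 — 2 stops raised (brighter).
Net so far: 4 stops brighter. Aperture: f/1.4 → f/2 → f/2.8 → f/4 → f/5.6.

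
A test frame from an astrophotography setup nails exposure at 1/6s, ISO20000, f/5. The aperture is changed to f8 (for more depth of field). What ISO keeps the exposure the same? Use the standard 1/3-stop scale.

Aperture: f/5 → f/5.6 → f/6.3 → f/7.1 → f/8 — 1 1/3 stops narrower (darker).
Need 1 1/3 stops brighter from the ISO: 20000 → 25600 → 32000 → 40000 → 51200.

ISO 51200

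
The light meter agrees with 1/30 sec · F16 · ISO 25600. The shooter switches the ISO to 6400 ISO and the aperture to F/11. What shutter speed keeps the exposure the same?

ISO: 25600 → 12800 → 6400 — 2 stops dropped (darker).
Aperture: f/16 → f/11 — 1 stop wider (brighter).
Net change so far: 1 stop darker. Offset with the shutter speed: 1/30 → 1/15.

1/15s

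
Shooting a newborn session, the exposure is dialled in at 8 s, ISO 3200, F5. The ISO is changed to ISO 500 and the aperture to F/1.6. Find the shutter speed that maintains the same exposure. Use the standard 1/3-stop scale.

5 s

ISO: 3200 → 2500 → 2000 → 1600 → 1250 → 1000 → 800 → 640 → 500 — 2 2/3 stops lower (darker).
Aperture: f/5 → f/4.5 → f/4 → f/3.5 → f/3.2 → f/2.8 → f/2.5 → f/2.2 → f/2 → f/1.8 → f/1.6 — 3 1/3 stops wider (brighter).
Net change so far: 2/3 stop brighter. Offset with the shutter speed: 8 → 6 → 5.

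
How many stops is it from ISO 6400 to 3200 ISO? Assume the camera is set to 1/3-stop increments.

6400 → 5000 → 4000 → 3200 — count the steps: 3 third-stops = 1 stop.

1 stop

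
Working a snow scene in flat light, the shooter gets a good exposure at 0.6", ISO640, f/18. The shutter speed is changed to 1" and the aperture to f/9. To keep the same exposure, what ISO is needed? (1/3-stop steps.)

ISO 100

Shutter speed: 0.6 → 0.8 → 1 — 2/3 stop slower (brighter).
Aperture: f/18 → f/16 → f/14 → f/13 → f/11 → f/10 → f/9 — 2 stops opened up (brighter).
Net change so far: 2 2/3 stops brighter. Offset with the ISO: 640 → 500 → 400 → 320 → 250 → 200 → 160 → 125 → 100.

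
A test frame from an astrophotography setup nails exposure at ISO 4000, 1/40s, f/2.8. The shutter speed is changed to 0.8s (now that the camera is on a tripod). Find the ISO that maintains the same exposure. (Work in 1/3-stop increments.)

Shutter speed: 1/40 → 1/30 → 1/25 → 1/20 → 1/15 → 1/13 → 1/10 → 1/8 → 1/6 → 1/5 → 1/4 → 0.3 → 0.4 → 0.5 → 0.6 → 0.8 — 5 stops slower (brighter).
Need 5 stops darker from the ISO: 4000 → 3200 → 2500 → 2000 → 1600 → 1250 → 1000 → 800 → 640 → 500 → 400 → 320 → 250 → 200 → 160 → 125.

ISO 125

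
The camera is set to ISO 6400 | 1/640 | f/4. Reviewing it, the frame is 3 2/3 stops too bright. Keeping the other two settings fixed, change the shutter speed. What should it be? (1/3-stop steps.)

Overexposed by 3 2/3 stops → need 3 2/3 stops darker.
Shutter speed: 1/640 → 1/800 → 1/1000 → 1/1250 → 1/1600 → 1/2000 → 1/2500 → 1/3200 → 1/4000 → 1/5000 → 1/6400 → 1/8000.

1/8000s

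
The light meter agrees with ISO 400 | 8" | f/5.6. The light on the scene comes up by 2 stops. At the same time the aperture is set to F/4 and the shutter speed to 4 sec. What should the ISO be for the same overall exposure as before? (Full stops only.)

Scene light: 2 stops brighter.
Aperture: f/5.6 → f/4 — 1 stop opened up (brighter).
Shutter speed: 8 → 4 — 1 stop shorter (darker).
Net so far: 2 stops brighter. ISO: 400 → 200 → 100.

ISO 100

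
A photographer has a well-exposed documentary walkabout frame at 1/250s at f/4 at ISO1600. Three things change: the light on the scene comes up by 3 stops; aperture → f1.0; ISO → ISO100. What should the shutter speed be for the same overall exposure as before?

1/2000s

Scene light: 3 stops brighter.
Aperture: f/4 → f/2.8 → f/2 → f/1.4 → f/1.0 — 4 stops wider (brighter).
ISO: 1600 → 800 → 400 → 200 → 100 — 4 stops lower (darker).
Net so far: 3 stops brighter. Shutter speed: 1/250 → 1/500 → 1/1000 → 1/2000.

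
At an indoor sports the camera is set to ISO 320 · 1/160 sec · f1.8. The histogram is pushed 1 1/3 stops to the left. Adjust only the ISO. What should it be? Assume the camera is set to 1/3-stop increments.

Underexposed by 1 1/3 stops → need 1 1/3 stops brighter.
ISO: 320 → 400 → 500 → 640 → 800.

ISO 800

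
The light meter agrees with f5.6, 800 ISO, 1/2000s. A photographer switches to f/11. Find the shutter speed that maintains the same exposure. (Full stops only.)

1/500s

Aperture: f/5.6 → f/8 → f/11 — 2 stops narrower (darker).
Need 2 stops brighter from the shutter speed: 1/2000 → 1/1000 → 1/500.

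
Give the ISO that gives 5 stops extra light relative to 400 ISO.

ISO 12800

ISO: 400 → 800 → 1600 → 3200 → 6400 → 12800 — 5 stops raised (brighter).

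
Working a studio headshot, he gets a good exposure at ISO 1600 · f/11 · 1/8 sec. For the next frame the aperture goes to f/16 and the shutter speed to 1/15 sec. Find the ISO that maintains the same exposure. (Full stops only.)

Aperture: f/11 → f/16 — 1 stop smaller aperture (darker).
Shutter speed: 1/8 → 1/15 — 1 stop faster (darker).
Net change so far: 2 stops darker. Offset with the ISO: 1600 → 3200 → 6400.

ISO 6400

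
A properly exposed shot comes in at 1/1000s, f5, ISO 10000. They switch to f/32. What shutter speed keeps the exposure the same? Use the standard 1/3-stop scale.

Aperture: f/5 → f/5.6 → f/6.3 → f/7.1 → f/8 → f/9 → f/10 → f/11 → f/13 → f/14 → f/16 → f/18 → f/20 → f/22 → f/25 → f/29 → f/32 — 5 1/3 stops stopped down (darker).
Need 5 1/3 stops brighter from the shutter speed: 1/1000 → 1/800 → 1/640 → 1/500 → 1/400 → 1/320 → 1/250 → 1/200 → 1/160 → 1/125 → 1/100 → 1/80 → 1/60 → 1/50 → 1/40 → 1/30 → 1/25.

1/25s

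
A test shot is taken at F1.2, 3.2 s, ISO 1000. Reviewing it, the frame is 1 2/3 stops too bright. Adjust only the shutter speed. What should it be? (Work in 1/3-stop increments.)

Overexposed by 1 2/3 stops → need 1 2/3 stops darker.
Shutter speed: 3.2 → 2.5 → 2 → 1.6 → 1.3 → 1.

1 s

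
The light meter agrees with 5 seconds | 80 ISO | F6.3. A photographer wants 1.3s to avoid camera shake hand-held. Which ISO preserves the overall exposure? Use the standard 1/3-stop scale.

Shutter speed: 5 → 4 → 3.2 → 2.5 → 2 → 1.6 → 1.3 — 2 stops shorter (darker).
Need 2 stops brighter from the ISO: 80 → 100 → 125 → 160 → 200 → 250 → 320.

ISO 320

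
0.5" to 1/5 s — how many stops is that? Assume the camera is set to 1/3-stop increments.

1 1/3 stops

0.5 → 0.4 → 0.3 → 1/4 → 1/5 — count the steps: 4 third-stops = 1 1/3 stops.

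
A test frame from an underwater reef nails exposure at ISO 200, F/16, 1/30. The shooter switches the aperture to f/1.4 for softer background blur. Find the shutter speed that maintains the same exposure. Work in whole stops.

1/4000s

Aperture: f/16 → f/11 → f/8 → f/5.6 → f/4 → f/2.8 → f/2 → f/1.4 — 7 stops wider (brighter).
Need 7 stops darker from the shutter speed: 1/30 → 1/60 → 1/125 → 1/250 → 1/500 → 1/1000 → 1/2000 → 1/4000.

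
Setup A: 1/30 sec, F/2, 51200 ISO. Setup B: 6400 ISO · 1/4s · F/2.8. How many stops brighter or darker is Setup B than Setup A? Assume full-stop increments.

1 stop darker

Aperture: f/2 → f/2.8 — 1 stop narrower (darker).
Shutter speed: 1/30 → 1/15 → 1/8 → 1/4 — 3 stops slower (brighter).
ISO: 51200 → 25600 → 12800 → 6400 — 3 stops dropped (darker).
Net: −1 +3 −3 = −1 stop.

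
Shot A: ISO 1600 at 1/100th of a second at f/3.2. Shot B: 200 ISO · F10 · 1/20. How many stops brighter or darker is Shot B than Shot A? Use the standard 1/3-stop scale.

4 stops darker

Aperture: f/3.2 → f/3.5 → f/4 → f/4.5 → f/5 → f/5.6 → f/6.3 → f/7.1 → f/8 → f/9 → f/10 — 3 1/3 stops narrower (darker).
Shutter speed: 1/100 → 1/80 → 1/60 → 1/50 → 1/40 → 1/30 → 1/25 → 1/20 — 2 1/3 stops longer (brighter).
ISO: 1600 → 1250 → 1000 → 800 → 640 → 500 → 400 → 320 → 250 → 200 — 3 stops dropped (darker).
Net: −3 1/3 +2 1/3 −3 = −4 stops.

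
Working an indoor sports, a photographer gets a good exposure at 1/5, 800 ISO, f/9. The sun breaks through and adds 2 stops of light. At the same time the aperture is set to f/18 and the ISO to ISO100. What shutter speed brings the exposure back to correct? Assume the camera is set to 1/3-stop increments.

1.6 s

Scene light: 2 stops brighter.
Aperture: f/9 → f/10 → f/11 → f/13 → f/14 → f/16 → f/18 — 2 stops smaller aperture (darker).
ISO: 800 → 640 → 500 → 400 → 320 → 250 → 200 → 160 → 125 → 100 — 3 stops dropped (darker).
Net so far: 3 stops darker. Shutter speed: 1/5 → 1/4 → 0.3 → 0.4 → 0.5 → 0.6 → 0.8 → 1 → 1.3 → 1.6.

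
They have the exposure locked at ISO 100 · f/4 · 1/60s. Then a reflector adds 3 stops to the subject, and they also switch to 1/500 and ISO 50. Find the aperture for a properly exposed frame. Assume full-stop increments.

f/2.8

Scene light: 3 stops brighter.
Shutter speed: 1/60 → 1/125 → 1/250 → 1/500 — 3 stops faster (darker).
ISO: 100 → 50 — 1 stop lower (darker).
Net so far: 1 stop darker. Aperture: f/4 → f/2.8.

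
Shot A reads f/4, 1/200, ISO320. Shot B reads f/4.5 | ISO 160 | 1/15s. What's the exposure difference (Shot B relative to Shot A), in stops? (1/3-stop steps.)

Aperture: f/4 → f/4.5 — 1/3 stop stopped down (darker).
Shutter speed: 1/200 → 1/160 → 1/125 → 1/100 → 1/80 → 1/60 → 1/50 → 1/40 → 1/30 → 1/25 → 1/20 → 1/15 — 3 2/3 stops slower (brighter).
ISO: 320 → 250 → 200 → 160 — 1 stop dropped (darker).
Net: −1/3 +3 2/3 −1 = +2 1/3 stops.

2 1/3 stops brighter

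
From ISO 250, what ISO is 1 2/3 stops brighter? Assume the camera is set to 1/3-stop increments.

ISO 800

ISO: 250 → 320 → 400 → 500 → 640 → 800 — 1 2/3 stops raised (brighter).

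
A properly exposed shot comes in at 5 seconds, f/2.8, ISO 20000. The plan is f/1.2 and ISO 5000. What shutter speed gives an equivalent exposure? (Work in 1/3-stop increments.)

Aperture: f/2.8 → f/2.5 → f/2.2 → f/2 → f/1.8 → f/1.6 → f/1.4 → f/1.2 — 2 1/3 stops wider (brighter).
ISO: 20000 → 16000 → 12800 → 10000 → 8000 → 6400 → 5000 — 2 stops lower (darker).
Net change so far: 1/3 stop brighter. Offset with the shutter speed: 5 → 4.

4 s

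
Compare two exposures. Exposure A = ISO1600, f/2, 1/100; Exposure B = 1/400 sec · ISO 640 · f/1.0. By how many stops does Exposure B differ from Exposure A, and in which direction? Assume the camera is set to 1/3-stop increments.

1 1/3 stops darker

Aperture: f/2 → f/1.8 → f/1.6 → f/1.4 → f/1.2 → f/1.1 → f/1.0 — 2 stops opened up (brighter).
Shutter speed: 1/100 → 1/125 → 1/160 → 1/200 → 1/250 → 1/320 → 1/400 — 2 stops faster (darker).
ISO: 1600 → 1250 → 1000 → 800 → 640 — 1 1/3 stops lower (darker).
Net: +2 −2 −1 1/3 = −1 1/3 stops.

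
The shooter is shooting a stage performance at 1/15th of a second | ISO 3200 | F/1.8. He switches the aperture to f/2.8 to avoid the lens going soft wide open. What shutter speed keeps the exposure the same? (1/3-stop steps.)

1/6s

Aperture: f/1.8 → f/2 → f/2.2 → f/2.5 → f/2.8 — 1 1/3 stops smaller aperture (darker).
Need 1 1/3 stops brighter from the shutter speed: 1/15 → 1/13 → 1/10 → 1/8 → 1/6.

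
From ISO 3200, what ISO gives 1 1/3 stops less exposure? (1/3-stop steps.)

ISO 1250

ISO: 3200 → 2500 → 2000 → 1600 → 1250 — 1 1/3 stops lower (darker).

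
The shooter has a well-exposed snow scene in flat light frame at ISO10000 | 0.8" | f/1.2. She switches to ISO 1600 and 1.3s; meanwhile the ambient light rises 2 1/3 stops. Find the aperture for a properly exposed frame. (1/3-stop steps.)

Scene light: 2 1/3 stops brighter.
ISO: 10000 → 8000 → 6400 → 5000 → 4000 → 3200 → 2500 → 2000 → 1600 — 2 2/3 stops lower (darker).
Shutter speed: 0.8 → 1 → 1.3 — 2/3 stop longer (brighter).
Net so far: 1/3 stop brighter. Aperture: f/1.2 → f/1.4.

f/1.4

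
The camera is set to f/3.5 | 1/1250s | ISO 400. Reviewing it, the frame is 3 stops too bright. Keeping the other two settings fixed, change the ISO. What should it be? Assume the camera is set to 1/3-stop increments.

Overexposed by 3 stops → need 3 stops darker.
ISO: 400 → 320 → 250 → 200 → 160 → 125 → 100 → 80 → 64 → 50.

ISO 50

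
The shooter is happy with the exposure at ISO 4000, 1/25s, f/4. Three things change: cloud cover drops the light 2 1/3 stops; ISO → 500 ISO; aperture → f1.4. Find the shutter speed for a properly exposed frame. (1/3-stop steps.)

1/5s

Scene light: 2 1/3 stops darker.
ISO: 4000 → 3200 → 2500 → 2000 → 1600 → 1250 → 1000 → 800 → 640 → 500 — 3 stops dropped (darker).
Aperture: f/4 → f/3.5 → f/3.2 → f/2.8 → f/2.5 → f/2.2 → f/2 → f/1.8 → f/1.6 → f/1.4 — 3 stops larger aperture (brighter).
Net so far: 2 1/3 stops darker. Shutter speed: 1/25 → 1/20 → 1/15 → 1/13 → 1/10 → 1/8 → 1/6 → 1/5.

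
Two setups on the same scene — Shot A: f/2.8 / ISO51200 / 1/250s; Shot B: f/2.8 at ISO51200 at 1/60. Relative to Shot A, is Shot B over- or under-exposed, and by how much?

2 stops brighter

Aperture: unchanged.
Shutter speed: 1/250 → 1/125 → 1/60 — 2 stops slower (brighter).
ISO: unchanged.
Net: +2 = +2 stops.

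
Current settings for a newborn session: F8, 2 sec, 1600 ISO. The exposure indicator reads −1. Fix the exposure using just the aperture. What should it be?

f/5.6

Underexposed by 1 stop → need 1 stop brighter.
Aperture: f/8 → f/5.6.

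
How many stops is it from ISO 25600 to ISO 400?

25600 → 12800 → 6400 → 3200 → 1600 → 800 → 400 — count the steps: 6 stops.

6 stops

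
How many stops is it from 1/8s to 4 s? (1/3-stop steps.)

5 stops

1/8 → 1/6 → 1/5 → 1/4 → 0.3 → 0.4 → 0.5 → 0.6 → 0.8 → 1 → 1.3 → 1.6 → 2 → 2.5 → 3.2 → 4 — count the steps: 15 third-stops = 5 stops.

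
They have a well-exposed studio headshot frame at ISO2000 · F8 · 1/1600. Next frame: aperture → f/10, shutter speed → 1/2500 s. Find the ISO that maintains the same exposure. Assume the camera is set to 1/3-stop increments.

Aperture: f/8 → f/9 → f/10 — 2/3 stop narrower (darker).
Shutter speed: 1/1600 → 1/2000 → 1/2500 — 2/3 stop shorter (darker).
Net change so far: 1 1/3 stops darker. Offset with the ISO: 2000 → 2500 → 3200 → 4000 → 5000.

ISO 5000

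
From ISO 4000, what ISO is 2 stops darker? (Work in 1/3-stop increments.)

ISO 1000

ISO: 4000 → 3200 → 2500 → 2000 → 1600 → 1250 → 1000 — 2 stops dropped (darker).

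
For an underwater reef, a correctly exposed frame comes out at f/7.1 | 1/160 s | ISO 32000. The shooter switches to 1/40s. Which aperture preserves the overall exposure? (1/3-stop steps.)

f/14

Shutter speed: 1/160 → 1/125 → 1/100 → 1/80 → 1/60 → 1/50 → 1/40 — 2 stops longer (brighter).
Need 2 stops darker from the aperture: f/7.1 → f/8 → f/9 → f/10 → f/11 → f/13 → f/14.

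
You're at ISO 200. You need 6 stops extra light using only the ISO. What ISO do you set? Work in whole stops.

ISO 12800

ISO: 200 → 400 → 800 → 1600 → 3200 → 6400 → 12800 — 6 stops raised (brighter).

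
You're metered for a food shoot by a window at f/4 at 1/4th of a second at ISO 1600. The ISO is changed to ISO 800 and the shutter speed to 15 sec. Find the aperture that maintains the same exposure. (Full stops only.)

ISO: 1600 → 800 — 1 stop lower (darker).
Shutter speed: 1/4 → 1/2 → 1 → 2 → 4 → 8 → 15 — 6 stops longer (brighter).
Net change so far: 5 stops brighter. Offset with the aperture: f/4 → f/5.6 → f/8 → f/11 → f/16 → f/22.

f/22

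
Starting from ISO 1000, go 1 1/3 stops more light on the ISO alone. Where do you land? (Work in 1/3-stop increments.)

ISO: 1000 → 1250 → 1600 → 2000 → 2500 — 1 1/3 stops higher (brighter).

ISO 2500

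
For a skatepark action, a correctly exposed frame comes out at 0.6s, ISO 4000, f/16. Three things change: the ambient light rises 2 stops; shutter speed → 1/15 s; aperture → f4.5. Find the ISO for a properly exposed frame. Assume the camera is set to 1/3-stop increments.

ISO 800

Scene light: 2 stops brighter.
Shutter speed: 0.6 → 0.5 → 0.4 → 0.3 → 1/4 → 1/5 → 1/6 → 1/8 → 1/10 → 1/13 → 1/15 — 3 1/3 stops faster (darker).
Aperture: f/16 → f/14 → f/13 → f/11 → f/10 → f/9 → f/8 → f/7.1 → f/6.3 → f/5.6 → f/5 → f/4.5 — 3 2/3 stops wider (brighter).
Net so far: 2 1/3 stops brighter. ISO: 4000 → 3200 → 2500 → 2000 → 1600 → 1250 → 1000 → 800.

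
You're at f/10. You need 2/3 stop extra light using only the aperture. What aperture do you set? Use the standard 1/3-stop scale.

Aperture: f/10 → f/9 → f/8 — 2/3 stop wider (brighter).

f/8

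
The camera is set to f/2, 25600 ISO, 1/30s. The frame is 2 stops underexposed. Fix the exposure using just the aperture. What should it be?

Underexposed by 2 stops → need 2 stops brighter.
Aperture: f/2 → f/1.4 → f/1.0.

f/1.0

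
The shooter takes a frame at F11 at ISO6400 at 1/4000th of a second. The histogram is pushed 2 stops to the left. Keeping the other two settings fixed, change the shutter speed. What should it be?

1/1000s

Underexposed by 2 stops → need 2 stops brighter.
Shutter speed: 1/4000 → 1/2000 → 1/1000.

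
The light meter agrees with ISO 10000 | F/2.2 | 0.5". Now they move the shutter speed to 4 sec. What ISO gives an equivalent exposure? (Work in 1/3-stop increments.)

Shutter speed: 0.5 → 0.6 → 0.8 → 1 → 1.3 → 1.6 → 2 → 2.5 → 3.2 → 4 — 3 stops slower (brighter).
Need 3 stops darker from the ISO: 10000 → 8000 → 6400 → 5000 → 4000 → 3200 → 2500 → 2000 → 1600 → 1250.

ISO 1250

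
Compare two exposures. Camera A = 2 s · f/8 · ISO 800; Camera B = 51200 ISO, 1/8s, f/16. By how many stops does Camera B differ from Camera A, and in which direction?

Aperture: f/8 → f/11 → f/16 — 2 stops narrower (darker).
Shutter speed: 2 → 1 → 1/2 → 1/4 → 1/8 — 4 stops shorter (darker).
ISO: 800 → 1600 → 3200 → 6400 → 12800 → 25600 → 51200 — 6 stops higher (brighter).
Net: −2 −4 +6 = 0 stops.

same exposure (0 stops)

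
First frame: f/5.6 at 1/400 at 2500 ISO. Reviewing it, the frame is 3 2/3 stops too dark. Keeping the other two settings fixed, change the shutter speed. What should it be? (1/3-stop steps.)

1/30s

Underexposed by 3 2/3 stops → need 3 2/3 stops brighter.
Shutter speed: 1/400 → 1/320 → 1/250 → 1/200 → 1/160 → 1/125 → 1/100 → 1/80 → 1/60 → 1/50 → 1/40 → 1/30.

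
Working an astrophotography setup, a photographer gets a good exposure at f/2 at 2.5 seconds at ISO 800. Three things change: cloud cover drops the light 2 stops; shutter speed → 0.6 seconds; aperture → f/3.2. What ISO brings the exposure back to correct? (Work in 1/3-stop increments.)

ISO 32000

Scene light: 2 stops darker.
Shutter speed: 2.5 → 2 → 1.6 → 1.3 → 1 → 0.8 → 0.6 — 2 stops shorter (darker).
Aperture: f/2 → f/2.2 → f/2.5 → f/2.8 → f/3.2 — 1 1/3 stops stopped down (darker).
Net so far: 5 1/3 stops darker. ISO: 800 → 1000 → 1250 → 1600 → 2000 → 2500 → 3200 → 4000 → 5000 → 6400 → 8000 → 10000 → 12800 → 16000 → 20000 → 25600 → 32000.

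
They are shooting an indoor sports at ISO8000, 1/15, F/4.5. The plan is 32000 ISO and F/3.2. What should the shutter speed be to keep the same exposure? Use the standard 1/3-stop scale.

1/125s

ISO: 8000 → 10000 → 12800 → 16000 → 20000 → 25600 → 32000 — 2 stops higher (brighter).
Aperture: f/4.5 → f/4 → f/3.5 → f/3.2 — 1 stop larger aperture (brighter).
Net change so far: 3 stops brighter. Offset with the shutter speed: 1/15 → 1/20 → 1/25 → 1/30 → 1/40 → 1/50 → 1/60 → 1/80 → 1/100 → 1/125.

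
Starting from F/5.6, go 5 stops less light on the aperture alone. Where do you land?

Aperture: f/5.6 → f/8 → f/11 → f/16 → f/22 → f/32 — 5 stops smaller aperture (darker).

f/32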